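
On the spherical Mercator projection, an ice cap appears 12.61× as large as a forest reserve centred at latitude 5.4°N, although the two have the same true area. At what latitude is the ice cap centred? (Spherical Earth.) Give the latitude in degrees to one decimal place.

On Mercator, (apparent₁)/(apparent₂) = sec²φ₁ / sec²φ₂ when true areas are equal.
cos²φ₂ / cos²φ₁ = 12.61  ⇒  cos φ₁ = cos 5.4° / √12.61 = 0.9956/3.551 = 0.2804.
φ₁ = arccos(0.2804) ≈ 73.7°.

73.7°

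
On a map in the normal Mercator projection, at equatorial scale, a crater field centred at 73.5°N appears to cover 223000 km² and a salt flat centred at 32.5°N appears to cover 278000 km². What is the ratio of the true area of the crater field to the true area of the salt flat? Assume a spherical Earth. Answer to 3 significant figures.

0.0910

On Mercator the areal scale is sec²φ, so true area = apparent × cos²φ.
True area of crater field: 223000 × cos²(73.5°) = 223000 × 0.08066 = 17990 km².
True area of salt flat: 278000 × cos²(32.5°) = 278000 × 0.7113 = 197700 km².
Ratio = 17990 / 197700 ≈ 0.0910.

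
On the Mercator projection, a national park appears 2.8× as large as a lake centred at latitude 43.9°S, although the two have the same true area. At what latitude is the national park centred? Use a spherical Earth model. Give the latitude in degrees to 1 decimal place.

For equal true areas on Mercator, apparent areas scale as sec²φ, so the ratio is cos²φ₂ / cos²φ₁.
cos²φ₂ / cos²φ₁ = 2.8  ⇒  cos φ₁ = cos 43.9° / √2.8 = 0.7206/1.673 = 0.4306.
φ₁ = arccos(0.4306) ≈ 64.5°.

64.5°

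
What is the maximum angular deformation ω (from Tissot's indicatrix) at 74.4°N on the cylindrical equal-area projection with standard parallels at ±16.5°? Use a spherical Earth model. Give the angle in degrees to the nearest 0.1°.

117.3°

Cylindrical equal-area (φ₀ = 16.5°): h = cos φ / cos 16.5° along meridians, k = cos 16.5° / cos φ along parallels; h·k = 1.
At 74.4°: h = 0.2805, k = 3.565; principal scales a = 3.565, b = 0.2805.
sin(ω/2) = (a − b)/(a + b) = 3.285/3.846 = 0.8541, so ω = 2 arcsin(0.8541) ≈ 117.3°.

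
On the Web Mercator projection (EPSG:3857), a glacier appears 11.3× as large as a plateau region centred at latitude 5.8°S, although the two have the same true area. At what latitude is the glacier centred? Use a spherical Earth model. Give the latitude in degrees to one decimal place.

On Mercator, (apparent₁)/(apparent₂) = sec²φ₁ / sec²φ₂ when true areas are equal.
cos²φ₂ / cos²φ₁ = 11.3  ⇒  cos φ₁ = cos 5.8° / √11.3 = 0.9949/3.362 = 0.2960.
φ₁ = arccos(0.2960) ≈ 72.8°.

72.8°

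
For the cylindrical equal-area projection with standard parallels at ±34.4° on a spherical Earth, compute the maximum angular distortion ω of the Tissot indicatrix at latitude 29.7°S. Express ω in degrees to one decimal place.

A cylindrical equal-area projection with standard parallel φ₀ has meridian scale h = cos φ / cos φ₀ and parallel scale k = cos φ₀ / cos φ (so areas are preserved, h·k = 1).
At 29.7°: h = 1.053, k = 0.9499; principal scales a = 1.053, b = 0.9499.
sin(ω/2) = (a − b)/(a + b) = 0.1028/2.003 = 0.05135, so ω = 2 arcsin(0.05135) ≈ 5.9°.

5.9°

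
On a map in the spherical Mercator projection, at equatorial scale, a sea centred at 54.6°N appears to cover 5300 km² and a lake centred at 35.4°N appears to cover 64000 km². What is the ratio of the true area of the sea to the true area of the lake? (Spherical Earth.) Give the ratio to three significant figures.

Mercator's areal exaggeration is sec²φ; hence true area = (apparent area) · cos²φ.
True area of sea: 5300 × cos²(54.6°) = 5300 × 0.3356 = 1779 km².
True area of lake: 64000 × cos²(35.4°) = 64000 × 0.6644 = 42520 km².
Ratio = 1779 / 42520 ≈ 0.0418.

0.0418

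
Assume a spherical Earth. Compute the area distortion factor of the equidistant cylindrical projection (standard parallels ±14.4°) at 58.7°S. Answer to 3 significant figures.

1.86

The equidistant cylindrical projection with φ₀ = 14.4° has h = 1 (meridians true) and k = cos φ₀ / cos φ along parallels.
Areal scale = h·k = 1 × cos φ₀ / cos φ; at 58.7°, h = 1.000, k = 1.864, so h·k = 1.864.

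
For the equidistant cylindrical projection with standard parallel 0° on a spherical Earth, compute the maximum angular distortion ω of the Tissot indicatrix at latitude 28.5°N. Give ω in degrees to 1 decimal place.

7.4°

In the plate carrée (x = Rλ, y = Rφ), meridians are true-scale (h = 1) and parallels are stretched by k = sec φ.
At 28.5°: h = 1.000, k = 1.138; principal scales a = 1.138, b = 1.000.
sin(ω/2) = (a − b)/(a + b) = 0.1379/2.138 = 0.06450, so ω = 2 arcsin(0.06450) ≈ 7.4°.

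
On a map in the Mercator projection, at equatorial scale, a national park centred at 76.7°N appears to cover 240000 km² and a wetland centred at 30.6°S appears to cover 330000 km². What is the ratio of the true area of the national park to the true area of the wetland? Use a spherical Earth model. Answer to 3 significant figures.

0.0520

Since Mercator area scale is 1/cos²φ, the true area equals the apparent area multiplied by cos²φ.
True area of national park: 240000 × cos²(76.7°) = 240000 × 0.05292 = 12700 km².
True area of wetland: 330000 × cos²(30.6°) = 330000 × 0.7409 = 244500 km².
Ratio = 12700 / 244500 ≈ 0.0520.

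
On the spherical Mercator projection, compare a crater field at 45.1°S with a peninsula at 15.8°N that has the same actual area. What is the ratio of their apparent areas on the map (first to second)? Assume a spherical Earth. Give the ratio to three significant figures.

On Mercator, area is exaggerated by sec²φ = 1/cos²φ.
At 45.1°: sec²(45.1°) = 1/0.7059² = 2.007.
At 15.8°: sec²(15.8°) = 1/0.9622² = 1.080.
Ratio = 2.007/1.080 = cos²(15.8°)/cos²(45.1°) ≈ 1.86.

1.86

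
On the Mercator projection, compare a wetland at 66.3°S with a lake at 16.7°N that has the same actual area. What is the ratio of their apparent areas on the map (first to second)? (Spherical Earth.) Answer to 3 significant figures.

Mercator is conformal with k = sec φ, so areal scale = k² = sec²φ.
At 66.3°: sec²(66.3°) = 1/0.4019² = 6.190.
At 16.7°: sec²(16.7°) = 1/0.9578² = 1.090.
Ratio = 6.190/1.090 = cos²(16.7°)/cos²(66.3°) ≈ 5.68.

5.68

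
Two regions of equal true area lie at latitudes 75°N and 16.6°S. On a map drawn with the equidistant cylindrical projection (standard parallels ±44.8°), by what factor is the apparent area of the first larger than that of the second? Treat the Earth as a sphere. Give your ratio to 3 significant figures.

3.70

The equidistant cylindrical projection with φ₀ = 44.8° has h = 1 (meridians true) and k = cos φ₀ / cos φ along parallels.
Areal scale at 75°: h·k = 1.000 × 2.742 = 2.742.
Areal scale at 16.6°: h·k = 1.000 × 0.7404 = 0.7404.
Ratio = 2.742/0.7404 ≈ 3.70.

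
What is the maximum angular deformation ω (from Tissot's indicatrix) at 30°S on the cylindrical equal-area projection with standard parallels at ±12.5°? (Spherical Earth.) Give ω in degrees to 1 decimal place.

13.7°

For cylindrical equal-area with standard parallel φ₀, h = cos φ / cos φ₀ and k = cos φ₀ / cos φ, so h·k = 1.
At 30°: h = 0.8871, k = 1.127; principal scales a = 1.127, b = 0.8871.
sin(ω/2) = (a − b)/(a + b) = 0.2403/2.014 = 0.1193, so ω = 2 arcsin(0.1193) ≈ 13.7°.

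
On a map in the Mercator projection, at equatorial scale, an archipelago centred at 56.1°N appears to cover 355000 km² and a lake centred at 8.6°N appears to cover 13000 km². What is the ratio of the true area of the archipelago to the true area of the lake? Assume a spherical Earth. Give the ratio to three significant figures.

Since Mercator area scale is 1/cos²φ, the true area equals the apparent area multiplied by cos²φ.
True area of archipelago: 355000 × cos²(56.1°) = 355000 × 0.3111 = 110400 km².
True area of lake: 13000 × cos²(8.6°) = 13000 × 0.9776 = 12710 km².
Ratio = 110400 / 12710 ≈ 8.69.

8.69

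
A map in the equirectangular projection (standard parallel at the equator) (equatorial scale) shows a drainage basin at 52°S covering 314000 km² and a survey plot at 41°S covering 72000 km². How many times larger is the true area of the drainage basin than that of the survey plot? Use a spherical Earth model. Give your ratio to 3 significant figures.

On the plate carrée, areal scale = h·k = 1 × sec φ, so true area = apparent × cos φ.
True area of drainage basin: 314000 × cos(52°) = 314000 × 0.6157 = 193300 km².
True area of survey plot: 72000 × cos(41°) = 72000 × 0.7547 = 54340 km².
Ratio = 193300 / 54340 ≈ 3.56.

3.56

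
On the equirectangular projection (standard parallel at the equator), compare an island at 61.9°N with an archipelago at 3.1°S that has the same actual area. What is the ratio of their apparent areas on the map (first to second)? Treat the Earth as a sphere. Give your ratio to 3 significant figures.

2.12

In the plate carrée (x = Rλ, y = Rφ), meridians are true-scale (h = 1) and parallels are stretched by k = sec φ.
Areal scale at 61.9°: h·k = 1.000 × 2.123 = 2.123.
Areal scale at 3.1°: h·k = 1.000 × 1.001 = 1.001.
Ratio = 2.123/1.001 ≈ 2.12.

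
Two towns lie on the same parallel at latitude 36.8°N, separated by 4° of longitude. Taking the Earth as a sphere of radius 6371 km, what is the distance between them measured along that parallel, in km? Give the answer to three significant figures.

Arc length along a parallel = R cos φ · Δλ (with Δλ in radians).
= 6371 × cos 36.8° × (4° × π/180) = 6371 × 0.8007 × 0.06981 ≈ 356 km.

356 km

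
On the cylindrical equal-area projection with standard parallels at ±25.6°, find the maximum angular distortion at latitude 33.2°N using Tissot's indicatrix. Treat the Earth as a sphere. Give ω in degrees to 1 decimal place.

For cylindrical equal-area with standard parallel φ₀, h = cos φ / cos φ₀ and k = cos φ₀ / cos φ, so h·k = 1.
At 33.2°: h = 0.9278, k = 1.078; principal scales a = 1.078, b = 0.9278.
sin(ω/2) = (a − b)/(a + b) = 0.1499/2.006 = 0.07475, so ω = 2 arcsin(0.07475) ≈ 8.6°.

8.6°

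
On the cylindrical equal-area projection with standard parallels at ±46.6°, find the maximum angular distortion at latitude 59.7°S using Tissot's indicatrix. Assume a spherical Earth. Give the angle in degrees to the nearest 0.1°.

34.8°

Cylindrical equal-area (φ₀ = 46.6°): h = cos φ / cos 46.6° along meridians, k = cos 46.6° / cos φ along parallels; h·k = 1.
At 59.7°: h = 0.7343, k = 1.362; principal scales a = 1.362, b = 0.7343.
sin(ω/2) = (a − b)/(a + b) = 0.6275/2.096 = 0.2994, so ω = 2 arcsin(0.2994) ≈ 34.8°.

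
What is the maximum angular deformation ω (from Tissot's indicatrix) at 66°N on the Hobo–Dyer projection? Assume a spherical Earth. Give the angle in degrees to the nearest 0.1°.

71.4°

The Hobo–Dyer projection is cylindrical equal-area with φ₀ = 37.5°. Cylindrical equal-area (φ₀ = 37.5°): h = cos φ / cos 37.5° along meridians, k = cos 37.5° / cos φ along parallels; h·k = 1.
At 66°: h = 0.5127, k = 1.951; principal scales a = 1.951, b = 0.5127.
sin(ω/2) = (a − b)/(a + b) = 1.438/2.463 = 0.5837, so ω = 2 arcsin(0.5837) ≈ 71.4°.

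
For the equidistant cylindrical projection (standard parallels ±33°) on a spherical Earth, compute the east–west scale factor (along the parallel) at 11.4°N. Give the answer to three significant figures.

0.856

In the equirectangular projection with standard parallel φ₀ = 33° (x = Rλ cos φ₀, y = Rφ), meridians are true-scale (h = 1) and the parallel scale is k = cos φ₀ / cos φ.
k = cos 33° / cos 11.4° = 0.8387/0.9803 = 0.8555.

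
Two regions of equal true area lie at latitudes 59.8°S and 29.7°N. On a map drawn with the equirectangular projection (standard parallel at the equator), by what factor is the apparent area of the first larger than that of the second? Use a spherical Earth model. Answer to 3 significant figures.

1.73

Plate carrée maps x = Rλ, y = Rφ. The meridian scale is h = 1 and the parallel scale is k = 1/cos φ = sec φ.
Areal scale at 59.8°: h·k = 1.000 × 1.988 = 1.988.
Areal scale at 29.7°: h·k = 1.000 × 1.151 = 1.151.
Ratio = 1.988/1.151 ≈ 1.73.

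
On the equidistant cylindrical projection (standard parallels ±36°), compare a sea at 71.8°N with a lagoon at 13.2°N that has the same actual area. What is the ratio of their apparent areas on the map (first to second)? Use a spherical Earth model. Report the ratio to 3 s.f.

In the equirectangular projection with standard parallel φ₀ = 36° (x = Rλ cos φ₀, y = Rφ), meridians are true-scale (h = 1) and the parallel scale is k = cos φ₀ / cos φ.
Areal scale at 71.8°: h·k = 1.000 × 2.590 = 2.590.
Areal scale at 13.2°: h·k = 1.000 × 0.8310 = 0.8310.
Ratio = 2.590/0.8310 ≈ 3.12.

3.12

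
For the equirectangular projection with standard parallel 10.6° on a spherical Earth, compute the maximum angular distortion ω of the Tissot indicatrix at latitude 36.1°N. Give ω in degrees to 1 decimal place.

11.2°

With standard parallel φ₀ = 10.6°, the equirectangular projection gives x = Rλ cos φ₀, y = Rφ, so h = 1 and k = cos 10.6° / cos φ.
At 36.1°: h = 1.000, k = 1.217; principal scales a = 1.217, b = 1.000.
sin(ω/2) = (a − b)/(a + b) = 0.2165/2.217 = 0.09768, so ω = 2 arcsin(0.09768) ≈ 11.2°.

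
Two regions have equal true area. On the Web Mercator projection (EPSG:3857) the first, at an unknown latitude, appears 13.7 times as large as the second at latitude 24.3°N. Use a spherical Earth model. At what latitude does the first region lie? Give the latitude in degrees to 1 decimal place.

For equal true areas on Mercator, apparent areas scale as sec²φ, so the ratio is cos²φ₂ / cos²φ₁.
cos²φ₂ / cos²φ₁ = 13.7  ⇒  cos φ₁ = cos 24.3° / √13.7 = 0.9114/3.701 = 0.2462.
φ₁ = arccos(0.2462) ≈ 75.7°.

75.7°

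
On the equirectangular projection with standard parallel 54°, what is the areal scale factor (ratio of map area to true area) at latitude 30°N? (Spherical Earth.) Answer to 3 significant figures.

0.679

In the equirectangular projection with standard parallel φ₀ = 54° (x = Rλ cos φ₀, y = Rφ), meridians are true-scale (h = 1) and the parallel scale is k = cos φ₀ / cos φ.
Areal scale = h·k = 1 × cos φ₀ / cos φ; at 30°, h = 1.000, k = 0.6787, so h·k = 0.6787.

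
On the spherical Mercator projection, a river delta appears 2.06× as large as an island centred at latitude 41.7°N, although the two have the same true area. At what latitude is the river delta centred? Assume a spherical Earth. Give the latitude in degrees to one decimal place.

58.7°

On Mercator, (apparent₁)/(apparent₂) = sec²φ₁ / sec²φ₂ when true areas are equal.
cos²φ₂ / cos²φ₁ = 2.06  ⇒  cos φ₁ = cos 41.7° / √2.06 = 0.7466/1.435 = 0.5202.
φ₁ = arccos(0.5202) ≈ 58.7°.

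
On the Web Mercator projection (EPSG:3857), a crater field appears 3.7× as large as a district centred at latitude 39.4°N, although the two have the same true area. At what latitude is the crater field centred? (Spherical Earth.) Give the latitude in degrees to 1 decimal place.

On Mercator, (apparent₁)/(apparent₂) = sec²φ₁ / sec²φ₂ when true areas are equal.
cos²φ₂ / cos²φ₁ = 3.7  ⇒  cos φ₁ = cos 39.4° / √3.7 = 0.7727/1.924 = 0.4017.
φ₁ = arccos(0.4017) ≈ 66.3°.

66.3°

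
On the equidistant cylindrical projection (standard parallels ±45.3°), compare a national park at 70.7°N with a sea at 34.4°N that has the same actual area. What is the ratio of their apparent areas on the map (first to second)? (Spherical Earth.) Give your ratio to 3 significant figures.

2.50

The equidistant cylindrical projection with φ₀ = 45.3° has h = 1 (meridians true) and k = cos φ₀ / cos φ along parallels.
Areal scale at 70.7°: h·k = 1.000 × 2.128 = 2.128.
Areal scale at 34.4°: h·k = 1.000 × 0.8525 = 0.8525.
Ratio = 2.128/0.8525 ≈ 2.50.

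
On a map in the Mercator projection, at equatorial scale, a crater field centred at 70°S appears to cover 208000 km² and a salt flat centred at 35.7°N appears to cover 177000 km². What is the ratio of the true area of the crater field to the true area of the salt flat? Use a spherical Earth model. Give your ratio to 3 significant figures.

0.208

Mercator's areal exaggeration is sec²φ; hence true area = (apparent area) · cos²φ.
True area of crater field: 208000 × cos²(70°) = 208000 × 0.1170 = 24330 km².
True area of salt flat: 177000 × cos²(35.7°) = 177000 × 0.6595 = 116700 km².
Ratio = 24330 / 116700 ≈ 0.208.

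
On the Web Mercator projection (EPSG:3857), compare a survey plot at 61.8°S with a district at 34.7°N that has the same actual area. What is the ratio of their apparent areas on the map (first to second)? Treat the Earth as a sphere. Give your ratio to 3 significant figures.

3.03

Mercator areal scale is sec²φ.
At 61.8°: sec²(61.8°) = 1/0.4726² = 4.478.
At 34.7°: sec²(34.7°) = 1/0.8221² = 1.479.
Ratio = 4.478/1.479 = cos²(34.7°)/cos²(61.8°) ≈ 3.03.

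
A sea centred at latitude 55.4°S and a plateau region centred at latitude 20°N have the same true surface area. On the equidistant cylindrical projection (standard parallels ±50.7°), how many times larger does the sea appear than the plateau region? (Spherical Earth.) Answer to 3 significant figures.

In the equirectangular projection with standard parallel φ₀ = 50.7° (x = Rλ cos φ₀, y = Rφ), meridians are true-scale (h = 1) and the parallel scale is k = cos φ₀ / cos φ.
Areal scale at 55.4°: h·k = 1.000 × 1.115 = 1.115.
Areal scale at 20°: h·k = 1.000 × 0.6740 = 0.6740.
Ratio = 1.115/0.6740 ≈ 1.65.

1.65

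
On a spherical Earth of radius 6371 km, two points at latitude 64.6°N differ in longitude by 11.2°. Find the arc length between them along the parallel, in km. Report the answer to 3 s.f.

534 km

Arc length along a parallel = R cos φ · Δλ (with Δλ in radians).
= 6371 × cos 64.6° × (11.2° × π/180) = 6371 × 0.4289 × 0.1955 ≈ 534 km.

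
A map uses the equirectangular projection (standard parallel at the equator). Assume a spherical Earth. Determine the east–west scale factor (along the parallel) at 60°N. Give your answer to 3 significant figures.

Plate carrée maps x = Rλ, y = Rφ. The meridian scale is h = 1 and the parallel scale is k = 1/cos φ = sec φ.
k = 1/cos 60° = 1/0.5000 = 2.000.

2.00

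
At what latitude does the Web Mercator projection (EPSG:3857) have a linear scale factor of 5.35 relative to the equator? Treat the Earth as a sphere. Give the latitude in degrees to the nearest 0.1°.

79.2°

Mercator scale is k = sec φ = 1/cos φ.
1/cos φ = 5.35  ⇒  cos φ = 0.1869  ⇒  φ = arccos(0.1869) ≈ 79.2°.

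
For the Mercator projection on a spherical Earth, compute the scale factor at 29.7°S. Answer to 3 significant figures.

1.15

For Mercator, h = k = sec φ (a conformal cylindrical projection has a single point scale, 1/cos φ).
k = 1/cos 29.7° = 1/0.8686 = 1.151.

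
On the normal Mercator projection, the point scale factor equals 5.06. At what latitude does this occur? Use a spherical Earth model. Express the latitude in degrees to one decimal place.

78.6°

Mercator scale is k = sec φ = 1/cos φ.
1/cos φ = 5.06  ⇒  cos φ = 0.1976  ⇒  φ = arccos(0.1976) ≈ 78.6°.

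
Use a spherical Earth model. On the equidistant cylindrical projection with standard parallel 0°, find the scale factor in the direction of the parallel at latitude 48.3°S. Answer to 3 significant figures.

In the plate carrée (x = Rλ, y = Rφ), meridians are true-scale (h = 1) and parallels are stretched by k = sec φ.
k = 1/cos 48.3° = 1/0.6652 = 1.503.

1.50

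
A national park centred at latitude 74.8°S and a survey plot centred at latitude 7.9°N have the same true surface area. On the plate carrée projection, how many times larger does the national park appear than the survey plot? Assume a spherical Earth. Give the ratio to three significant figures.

For the equirectangular projection with φ₀ = 0 (plate carrée), h = 1 along meridians and k = sec φ along parallels.
Areal scale at 74.8°: h·k = 1.000 × 3.814 = 3.814.
Areal scale at 7.9°: h·k = 1.000 × 1.010 = 1.010.
Ratio = 3.814/1.010 ≈ 3.78.

3.78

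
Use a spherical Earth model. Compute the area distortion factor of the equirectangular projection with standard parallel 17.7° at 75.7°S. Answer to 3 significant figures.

The equidistant cylindrical projection with φ₀ = 17.7° has h = 1 (meridians true) and k = cos φ₀ / cos φ along parallels.
Areal scale = h·k = 1 × cos φ₀ / cos φ; at 75.7°, h = 1.000, k = 3.857, so h·k = 3.857.

3.86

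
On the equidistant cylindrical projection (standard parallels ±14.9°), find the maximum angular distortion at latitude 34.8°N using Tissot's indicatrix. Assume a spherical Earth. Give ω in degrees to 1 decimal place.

In the equirectangular projection with standard parallel φ₀ = 14.9° (x = Rλ cos φ₀, y = Rφ), meridians are true-scale (h = 1) and the parallel scale is k = cos φ₀ / cos φ.
At 34.8°: h = 1.000, k = 1.177; principal scales a = 1.177, b = 1.000.
sin(ω/2) = (a − b)/(a + b) = 0.1769/2.177 = 0.08124, so ω = 2 arcsin(0.08124) ≈ 9.3°.

9.3°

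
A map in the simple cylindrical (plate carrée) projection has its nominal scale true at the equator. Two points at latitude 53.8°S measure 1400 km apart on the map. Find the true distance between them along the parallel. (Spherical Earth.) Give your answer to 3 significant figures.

827 km

For the equirectangular projection with φ₀ = 0 (plate carrée), h = 1 along meridians and k = sec φ along parallels.
Along the parallel at 53.8°, map distances are exaggerated by k = sec 53.8° = 1.693.
True distance = 1400 / 1.693 = 1400 × cos 53.8° ≈ 827 km.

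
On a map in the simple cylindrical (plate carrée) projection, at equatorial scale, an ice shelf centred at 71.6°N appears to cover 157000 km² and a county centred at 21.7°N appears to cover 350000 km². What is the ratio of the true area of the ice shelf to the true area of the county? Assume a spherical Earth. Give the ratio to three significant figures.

0.152

Plate carrée has h = 1 and k = sec φ, giving areal scale sec φ; true area = (apparent area) · cos φ.
True area of ice shelf: 157000 × cos(71.6°) = 157000 × 0.3156 = 49560 km².
True area of county: 350000 × cos(21.7°) = 350000 × 0.9291 = 325200 km².
Ratio = 49560 / 325200 ≈ 0.152.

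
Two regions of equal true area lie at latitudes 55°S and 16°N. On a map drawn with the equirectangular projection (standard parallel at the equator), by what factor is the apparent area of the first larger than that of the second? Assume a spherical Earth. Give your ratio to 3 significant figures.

1.68

For the equirectangular projection with φ₀ = 0 (plate carrée), h = 1 along meridians and k = sec φ along parallels.
Areal scale at 55°: h·k = 1.000 × 1.743 = 1.743.
Areal scale at 16°: h·k = 1.000 × 1.040 = 1.040.
Ratio = 1.743/1.040 ≈ 1.68.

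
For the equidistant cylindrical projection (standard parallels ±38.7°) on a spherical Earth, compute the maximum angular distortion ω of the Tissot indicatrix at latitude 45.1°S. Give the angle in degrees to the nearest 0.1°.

5.8°

The equidistant cylindrical projection with φ₀ = 38.7° has h = 1 (meridians true) and k = cos φ₀ / cos φ along parallels.
At 45.1°: h = 1.000, k = 1.106; principal scales a = 1.106, b = 1.000.
sin(ω/2) = (a − b)/(a + b) = 0.1056/2.106 = 0.05016, so ω = 2 arcsin(0.05016) ≈ 5.8°.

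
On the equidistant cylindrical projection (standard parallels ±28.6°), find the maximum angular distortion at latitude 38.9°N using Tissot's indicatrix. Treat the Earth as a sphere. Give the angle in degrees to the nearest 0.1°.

In the equirectangular projection with standard parallel φ₀ = 28.6° (x = Rλ cos φ₀, y = Rφ), meridians are true-scale (h = 1) and the parallel scale is k = cos φ₀ / cos φ.
At 38.9°: h = 1.000, k = 1.128; principal scales a = 1.128, b = 1.000.
sin(ω/2) = (a − b)/(a + b) = 0.1282/2.128 = 0.06022, so ω = 2 arcsin(0.06022) ≈ 6.9°.

6.9°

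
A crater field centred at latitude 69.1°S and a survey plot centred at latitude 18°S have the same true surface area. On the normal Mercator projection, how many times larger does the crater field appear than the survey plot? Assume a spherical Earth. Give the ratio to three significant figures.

7.11

Mercator areal scale is sec²φ.
At 69.1°: sec²(69.1°) = 1/0.3567² = 7.858.
At 18°: sec²(18°) = 1/0.9511² = 1.106.
Ratio = 7.858/1.106 = cos²(18°)/cos²(69.1°) ≈ 7.11.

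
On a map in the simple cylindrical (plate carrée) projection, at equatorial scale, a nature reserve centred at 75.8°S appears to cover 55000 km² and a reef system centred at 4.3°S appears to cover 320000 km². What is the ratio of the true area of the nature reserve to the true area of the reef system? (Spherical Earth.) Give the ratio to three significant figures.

0.0423

Plate carrée has h = 1 and k = sec φ, giving areal scale sec φ; true area = (apparent area) · cos φ.
True area of nature reserve: 55000 × cos(75.8°) = 55000 × 0.2453 = 13490 km².
True area of reef system: 320000 × cos(4.3°) = 320000 × 0.9972 = 319100 km².
Ratio = 13490 / 319100 ≈ 0.0423.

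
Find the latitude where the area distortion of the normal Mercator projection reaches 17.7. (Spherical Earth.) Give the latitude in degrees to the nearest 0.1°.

Mercator areal scale is sec²φ.
sec²φ = 17.7  ⇒  cos²φ = 0.05650  ⇒  cos φ = 0.2377.
φ = arccos(0.2377) ≈ 76.2°.

76.2°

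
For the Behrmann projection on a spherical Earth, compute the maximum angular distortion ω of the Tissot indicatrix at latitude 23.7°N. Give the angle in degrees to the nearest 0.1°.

The Behrmann projection is cylindrical equal-area with φ₀ = 30°. A cylindrical equal-area projection with standard parallel φ₀ has meridian scale h = cos φ / cos φ₀ and parallel scale k = cos φ₀ / cos φ (so areas are preserved, h·k = 1).
At 23.7°: h = 1.057, k = 0.9458; principal scales a = 1.057, b = 0.9458.
sin(ω/2) = (a − b)/(a + b) = 0.1115/2.003 = 0.05568, so ω = 2 arcsin(0.05568) ≈ 6.4°.

6.4°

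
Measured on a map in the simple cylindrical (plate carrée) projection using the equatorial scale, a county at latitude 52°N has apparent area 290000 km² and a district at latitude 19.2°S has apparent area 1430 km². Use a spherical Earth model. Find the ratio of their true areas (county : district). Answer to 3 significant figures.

132

On the plate carrée, areal scale = h·k = 1 × sec φ, so true area = apparent × cos φ.
True area of county: 290000 × cos(52°) = 290000 × 0.6157 = 178500 km².
True area of district: 1430 × cos(19.2°) = 1430 × 0.9444 = 1350 km².
Ratio = 178500 / 1350 ≈ 132.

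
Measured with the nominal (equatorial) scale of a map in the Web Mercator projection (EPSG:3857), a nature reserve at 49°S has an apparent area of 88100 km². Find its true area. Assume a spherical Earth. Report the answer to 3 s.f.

The Mercator projection is conformal; its linear scale factor is the same in every direction and equals sec φ = 1/cos φ.
Areal scale = k² = sec²φ = 1/cos²(49°) = 1/0.6561² = 2.323.
True area = apparent / (areal scale) = 88100 / 2.323 ≈ 37900 km².

37900 km²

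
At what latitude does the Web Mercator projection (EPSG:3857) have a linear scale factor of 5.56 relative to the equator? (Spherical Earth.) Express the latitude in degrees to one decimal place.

Mercator scale is k = sec φ = 1/cos φ.
1/cos φ = 5.56  ⇒  cos φ = 0.1799  ⇒  φ = arccos(0.1799) ≈ 79.6°.

79.6°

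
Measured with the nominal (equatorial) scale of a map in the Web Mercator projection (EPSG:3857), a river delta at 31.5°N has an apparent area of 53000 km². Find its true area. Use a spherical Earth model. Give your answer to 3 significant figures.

Mercator is conformal, so the point scale is isotropic: h = k = sec φ = 1/cos φ.
Areal scale = k² = sec²φ = 1/cos²(31.5°) = 1/0.8526² = 1.376.
True area = apparent / (areal scale) = 53000 / 1.376 ≈ 38500 km².

38500 km²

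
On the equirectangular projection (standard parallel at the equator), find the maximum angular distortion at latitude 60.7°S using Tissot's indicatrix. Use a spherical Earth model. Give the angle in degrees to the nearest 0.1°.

In the plate carrée (x = Rλ, y = Rφ), meridians are true-scale (h = 1) and parallels are stretched by k = sec φ.
At 60.7°: h = 1.000, k = 2.043; principal scales a = 2.043, b = 1.000.
sin(ω/2) = (a − b)/(a + b) = 1.043/3.043 = 0.3428, so ω = 2 arcsin(0.3428) ≈ 40.1°.

40.1°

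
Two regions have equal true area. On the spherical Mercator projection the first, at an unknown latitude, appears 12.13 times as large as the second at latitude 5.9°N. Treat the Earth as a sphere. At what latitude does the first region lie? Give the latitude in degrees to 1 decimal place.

For equal true areas on Mercator, apparent areas scale as sec²φ, so the ratio is cos²φ₂ / cos²φ₁.
cos²φ₂ / cos²φ₁ = 12.13  ⇒  cos φ₁ = cos 5.9° / √12.13 = 0.9947/3.483 = 0.2856.
φ₁ = arccos(0.2856) ≈ 73.4°.

73.4°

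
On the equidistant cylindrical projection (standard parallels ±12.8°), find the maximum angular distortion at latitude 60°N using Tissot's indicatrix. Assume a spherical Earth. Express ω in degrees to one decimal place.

37.6°

With standard parallel φ₀ = 12.8°, the equirectangular projection gives x = Rλ cos φ₀, y = Rφ, so h = 1 and k = cos 12.8° / cos φ.
At 60°: h = 1.000, k = 1.950; principal scales a = 1.950, b = 1.000.
sin(ω/2) = (a − b)/(a + b) = 0.9503/2.950 = 0.3221, so ω = 2 arcsin(0.3221) ≈ 37.6°.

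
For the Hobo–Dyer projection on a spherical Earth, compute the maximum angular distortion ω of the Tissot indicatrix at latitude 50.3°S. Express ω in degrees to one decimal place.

The Hobo–Dyer projection is cylindrical equal-area with φ₀ = 37.5°. Cylindrical equal-area (φ₀ = 37.5°): h = cos φ / cos 37.5° along meridians, k = cos 37.5° / cos φ along parallels; h·k = 1.
At 50.3°: h = 0.8051, k = 1.242; principal scales a = 1.242, b = 0.8051.
sin(ω/2) = (a − b)/(a + b) = 0.4369/2.047 = 0.2134, so ω = 2 arcsin(0.2134) ≈ 24.6°.

24.6°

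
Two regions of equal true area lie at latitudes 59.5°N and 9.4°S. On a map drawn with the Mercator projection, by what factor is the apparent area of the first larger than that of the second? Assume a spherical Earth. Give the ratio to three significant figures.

3.78

Mercator areal scale is sec²φ.
At 59.5°: sec²(59.5°) = 1/0.5075² = 3.882.
At 9.4°: sec²(9.4°) = 1/0.9866² = 1.027.
Ratio = 3.882/1.027 = cos²(9.4°)/cos²(59.5°) ≈ 3.78.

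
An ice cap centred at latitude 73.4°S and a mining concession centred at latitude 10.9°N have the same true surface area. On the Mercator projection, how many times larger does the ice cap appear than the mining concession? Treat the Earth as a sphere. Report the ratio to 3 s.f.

Mercator areal scale is sec²φ.
At 73.4°: sec²(73.4°) = 1/0.2857² = 12.25.
At 10.9°: sec²(10.9°) = 1/0.9820² = 1.037.
Ratio = 12.25/1.037 = cos²(10.9°)/cos²(73.4°) ≈ 11.8.

11.8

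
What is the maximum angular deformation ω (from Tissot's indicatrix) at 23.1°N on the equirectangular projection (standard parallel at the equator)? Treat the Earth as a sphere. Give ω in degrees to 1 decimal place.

4.8°

In the plate carrée (x = Rλ, y = Rφ), meridians are true-scale (h = 1) and parallels are stretched by k = sec φ.
At 23.1°: h = 1.000, k = 1.087; principal scales a = 1.087, b = 1.000.
sin(ω/2) = (a − b)/(a + b) = 0.08717/2.087 = 0.04176, so ω = 2 arcsin(0.04176) ≈ 4.8°.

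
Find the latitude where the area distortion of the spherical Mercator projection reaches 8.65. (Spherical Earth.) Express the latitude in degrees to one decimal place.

Mercator areal scale is sec²φ.
sec²φ = 8.65  ⇒  cos²φ = 0.1156  ⇒  cos φ = 0.3400.
φ = arccos(0.3400) ≈ 70.1°.

70.1°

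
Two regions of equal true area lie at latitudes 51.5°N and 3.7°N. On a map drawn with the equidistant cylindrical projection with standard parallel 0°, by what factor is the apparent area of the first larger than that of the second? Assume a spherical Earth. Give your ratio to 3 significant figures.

1.60

For the equirectangular projection with φ₀ = 0 (plate carrée), h = 1 along meridians and k = sec φ along parallels.
Areal scale at 51.5°: h·k = 1.000 × 1.606 = 1.606.
Areal scale at 3.7°: h·k = 1.000 × 1.002 = 1.002.
Ratio = 1.606/1.002 ≈ 1.60.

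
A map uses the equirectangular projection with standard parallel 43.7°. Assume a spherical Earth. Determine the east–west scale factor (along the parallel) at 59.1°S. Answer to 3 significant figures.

1.41

In the equirectangular projection with standard parallel φ₀ = 43.7° (x = Rλ cos φ₀, y = Rφ), meridians are true-scale (h = 1) and the parallel scale is k = cos φ₀ / cos φ.
k = cos 43.7° / cos 59.1° = 0.7230/0.5135 = 1.408.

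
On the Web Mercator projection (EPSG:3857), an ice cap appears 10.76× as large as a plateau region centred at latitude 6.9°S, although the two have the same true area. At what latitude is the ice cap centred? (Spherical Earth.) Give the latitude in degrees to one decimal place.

72.4°

Mercator areal scale is sec²φ, so apparent-area ratio = sec²φ₁ / sec²φ₂ = cos²φ₂ / cos²φ₁.
cos²φ₂ / cos²φ₁ = 10.76  ⇒  cos φ₁ = cos 6.9° / √10.76 = 0.9928/3.280 = 0.3026.
φ₁ = arccos(0.3026) ≈ 72.4°.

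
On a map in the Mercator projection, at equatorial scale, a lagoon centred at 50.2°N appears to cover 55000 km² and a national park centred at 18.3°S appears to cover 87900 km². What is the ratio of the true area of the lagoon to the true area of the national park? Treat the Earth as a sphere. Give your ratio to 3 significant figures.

Mercator's areal exaggeration is sec²φ; hence true area = (apparent area) · cos²φ.
True area of lagoon: 55000 × cos²(50.2°) = 55000 × 0.4097 = 22540 km².
True area of national park: 87900 × cos²(18.3°) = 87900 × 0.9014 = 79230 km².
Ratio = 22540 / 79230 ≈ 0.284.

0.284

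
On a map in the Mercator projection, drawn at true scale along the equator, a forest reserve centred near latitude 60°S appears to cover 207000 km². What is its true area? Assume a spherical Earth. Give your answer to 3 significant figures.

For Mercator, h = k = sec φ (a conformal cylindrical projection has a single point scale, 1/cos φ).
Areal scale = k² = sec²φ = 1/cos²(60°) = 1/0.5000² = 4.000.
True area = apparent / (areal scale) = 207000 / 4.000 ≈ 51800 km².

51800 km²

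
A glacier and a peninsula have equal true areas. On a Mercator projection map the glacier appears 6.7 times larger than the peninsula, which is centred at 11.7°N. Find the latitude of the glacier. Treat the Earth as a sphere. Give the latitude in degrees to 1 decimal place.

On Mercator, (apparent₁)/(apparent₂) = sec²φ₁ / sec²φ₂ when true areas are equal.
cos²φ₂ / cos²φ₁ = 6.7  ⇒  cos φ₁ = cos 11.7° / √6.7 = 0.9792/2.588 = 0.3783.
φ₁ = arccos(0.3783) ≈ 67.8°.

67.8°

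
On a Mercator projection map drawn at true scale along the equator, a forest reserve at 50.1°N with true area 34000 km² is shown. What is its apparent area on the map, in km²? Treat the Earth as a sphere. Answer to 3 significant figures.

For Mercator, h = k = sec φ (a conformal cylindrical projection has a single point scale, 1/cos φ).
Areal scale = k² = sec²φ = 1/cos²(50.1°) = 1/0.6414² = 2.430.
Apparent area = 34000 × 2.430 ≈ 82600 km².

82600 km²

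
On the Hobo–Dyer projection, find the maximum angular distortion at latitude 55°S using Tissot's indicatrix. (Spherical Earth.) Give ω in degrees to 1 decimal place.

36.5°

Hobo–Dyer is a cylindrical equal-area projection with standard parallels at ±37.5°. Cylindrical equal-area (φ₀ = 37.5°): h = cos φ / cos 37.5° along meridians, k = cos 37.5° / cos φ along parallels; h·k = 1.
At 55°: h = 0.7230, k = 1.383; principal scales a = 1.383, b = 0.7230.
sin(ω/2) = (a − b)/(a + b) = 0.6602/2.106 = 0.3135, so ω = 2 arcsin(0.3135) ≈ 36.5°.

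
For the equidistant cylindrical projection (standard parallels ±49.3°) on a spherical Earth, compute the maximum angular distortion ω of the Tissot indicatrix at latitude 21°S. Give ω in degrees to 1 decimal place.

In the equirectangular projection with standard parallel φ₀ = 49.3° (x = Rλ cos φ₀, y = Rφ), meridians are true-scale (h = 1) and the parallel scale is k = cos φ₀ / cos φ.
At 21°: h = 1.000, k = 0.6985; principal scales a = 1.000, b = 0.6985.
sin(ω/2) = (a − b)/(a + b) = 0.3015/1.698 = 0.1775, so ω = 2 arcsin(0.1775) ≈ 20.5°.

20.5°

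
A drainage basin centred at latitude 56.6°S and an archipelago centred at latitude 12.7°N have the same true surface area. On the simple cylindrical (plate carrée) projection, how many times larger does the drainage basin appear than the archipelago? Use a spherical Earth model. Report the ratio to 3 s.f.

1.77

For the equirectangular projection with φ₀ = 0 (plate carrée), h = 1 along meridians and k = sec φ along parallels.
Areal scale at 56.6°: h·k = 1.000 × 1.817 = 1.817.
Areal scale at 12.7°: h·k = 1.000 × 1.025 = 1.025.
Ratio = 1.817/1.025 ≈ 1.77.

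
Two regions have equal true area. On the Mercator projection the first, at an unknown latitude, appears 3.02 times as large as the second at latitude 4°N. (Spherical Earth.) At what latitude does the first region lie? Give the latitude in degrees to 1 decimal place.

55.0°

For equal true areas on Mercator, apparent areas scale as sec²φ, so the ratio is cos²φ₂ / cos²φ₁.
cos²φ₂ / cos²φ₁ = 3.02  ⇒  cos φ₁ = cos 4° / √3.02 = 0.9976/1.738 = 0.5740.
φ₁ = arccos(0.5740) ≈ 55.0°.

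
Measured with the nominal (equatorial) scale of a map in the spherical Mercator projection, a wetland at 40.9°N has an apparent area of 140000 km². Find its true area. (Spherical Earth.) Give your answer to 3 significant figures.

Mercator is conformal, so the point scale is isotropic: h = k = sec φ = 1/cos φ.
Areal scale = k² = sec²φ = 1/cos²(40.9°) = 1/0.7559² = 1.750.
True area = apparent / (areal scale) = 140000 / 1.750 ≈ 80000 km².

80000 km²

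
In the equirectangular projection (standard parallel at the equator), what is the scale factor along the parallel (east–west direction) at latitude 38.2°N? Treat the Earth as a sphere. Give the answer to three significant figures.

1.27

Plate carrée maps x = Rλ, y = Rφ. The meridian scale is h = 1 and the parallel scale is k = 1/cos φ = sec φ.
k = 1/cos 38.2° = 1/0.7859 = 1.272.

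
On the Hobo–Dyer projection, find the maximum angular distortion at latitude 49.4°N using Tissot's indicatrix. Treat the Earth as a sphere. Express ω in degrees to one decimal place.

Hobo–Dyer is a cylindrical equal-area projection with standard parallels at ±37.5°. A cylindrical equal-area projection with standard parallel φ₀ has meridian scale h = cos φ / cos φ₀ and parallel scale k = cos φ₀ / cos φ (so areas are preserved, h·k = 1).
At 49.4°: h = 0.8203, k = 1.219; principal scales a = 1.219, b = 0.8203.
sin(ω/2) = (a − b)/(a + b) = 0.3988/2.039 = 0.1956, so ω = 2 arcsin(0.1956) ≈ 22.6°.

22.6°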